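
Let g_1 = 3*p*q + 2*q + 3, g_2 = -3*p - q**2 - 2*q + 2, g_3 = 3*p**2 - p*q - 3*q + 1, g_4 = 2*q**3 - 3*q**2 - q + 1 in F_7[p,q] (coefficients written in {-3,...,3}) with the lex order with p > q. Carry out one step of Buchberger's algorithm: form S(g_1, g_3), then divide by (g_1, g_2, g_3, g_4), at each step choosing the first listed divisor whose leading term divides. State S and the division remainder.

lcm(LM(g_1), LM(g_3)) = p**2*q.
S = (lcm/LT(g_1))·g_1 − (lcm/LT(g_3))·g_3 = -2*p*q**2 + 3*p*q + p + q**2 + 2*q.
Reduce S modulo (g_1, g_2, g_3, g_4) in that order:
  leading term p*q**2: subtract (-3*q)·g_1 from -2*p*q**2 + 3*p*q + p + q**2 + 2*q → 3*p*q + p - 3*q
  leading term p*q: subtract (1)·g_1 from 3*p*q + p - 3*q → p + 2*q - 3
  leading term p: subtract (2)·g_2 from p + 2*q - 3 → 2*q**2 - q
  leading term q**2: no divisor's leading term divides it; move 2*q**2 to the remainder.
  leading term q: no divisor's leading term divides it; move -q to the remainder.
The remainder 2*q**2 - q is nonzero, so it would be added as the next basis element.

S(g_1, g_3) = -2*p*q**2 + 3*p*q + p + q**2 + 2*q; remainder on division = 2*q**2 - q.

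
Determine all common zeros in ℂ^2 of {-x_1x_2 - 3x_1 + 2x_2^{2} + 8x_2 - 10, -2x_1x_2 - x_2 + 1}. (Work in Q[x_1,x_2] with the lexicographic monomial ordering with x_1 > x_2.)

{(0, 1), (-9/4 + sqrt(393)/12, -21/8 - sqrt(393)/8), (-9/4 - sqrt(393)/12, -21/8 + sqrt(393)/8)}

Compute a lex Gröbner basis by Buchberger's algorithm.
f_1 = -x_1x_2 - 3x_1 + 2x_2^{2} + 8x_2 - 10, LT = x_1x_2.
f_2 = -2x_1x_2 - x_2 + 1, LT = x_1x_2.

S(f_1,f_2): lcm = x_1x_2. S = 3x_1 - 2x_2^{2} - \tfrac{17}{2}x_2 + \tfrac{21}{2}.
  leading term x_1: no divisor's leading term divides it; move 3x_1 to the remainder.
  leading term x_2^{2}: no divisor's leading term divides it; move -2x_2^{2} to the remainder.
  leading term x_2: no divisor's leading term divides it; move -\tfrac{17}{2}x_2 to the remainder.
  leading term 1: no divisor's leading term divides it; move \tfrac{21}{2} to the remainder.
  remainder 3x_1 - 2x_2^{2} - \tfrac{17}{2}x_2 + \tfrac{21}{2} ≠ 0; add h_3 = 3x_1 - 2x_2^{2} - \tfrac{17}{2}x_2 + \tfrac{21}{2} to the basis.

S(f_1,h_3): lcm = x_1x_2. S = 3x_1 + \tfrac{2}{3}x_2^{3} + \tfrac{5}{6}x_2^{2} - \tfrac{23}{2}x_2 + 10.
  leading term x_1: subtract (1)·h_3 from 3x_1 + \tfrac{2}{3}x_2^{3} + \tfrac{5}{6}x_2^{2} - \tfrac{23}{2}x_2 + 10 → \tfrac{2}{3}x_2^{3} + \tfrac{17}{6}x_2^{2} - 3x_2 - \tfrac{1}{2}
  leading term x_2^{3}: no divisor's leading term divides it; move \tfrac{2}{3}x_2^{3} to the remainder.
  leading term x_2^{2}: no divisor's leading term divides it; move \tfrac{17}{6}x_2^{2} to the remainder.
  leading term x_2: no divisor's leading term divides it; move -3x_2 to the remainder.
  leading term 1: no divisor's leading term divides it; move -\tfrac{1}{2} to the remainder.
  remainder \tfrac{2}{3}x_2^{3} + \tfrac{17}{6}x_2^{2} - 3x_2 - \tfrac{1}{2} ≠ 0; add h_4 = \tfrac{2}{3}x_2^{3} + \tfrac{17}{6}x_2^{2} - 3x_2 - \tfrac{1}{2} to the basis.

S(f_2,h_3): lcm = x_1x_2. S = \tfrac{2}{3}x_2^{3} + \tfrac{17}{6}x_2^{2} - 3x_2 - \tfrac{1}{2}.
  leading term x_2^{3}: subtract (1)·h_4 from \tfrac{2}{3}x_2^{3} + \tfrac{17}{6}x_2^{2} - 3x_2 - \tfrac{1}{2} → 0
  remainder 0.

S(f_1,h_4): lcm = x_1x_2^{3}. S = -\tfrac{5}{4}x_1x_2^{2} + \tfrac{9}{2}x_1x_2 + \tfrac{3}{4}x_1 - 2x_2^{4} - 8x_2^{3} + 10x_2^{2}.
  leading term x_1x_2^{2}: subtract (\tfrac{5}{4}x_2)·f_1 from -\tfrac{5}{4}x_1x_2^{2} + \tfrac{9}{2}x_1x_2 + \tfrac{3}{4}x_1 - 2x_2^{4} - 8x_2^{3} + 10x_2^{2} → \tfrac{33}{4}x_1x_2 + \tfrac{3}{4}x_1 - 2x_2^{4} - \tfrac{21}{2}x_2^{3} + \tfrac{25}{2}x_2
  leading term x_1x_2: subtract (-\tfrac{33}{4})·f_1 from \tfrac{33}{4}x_1x_2 + \tfrac{3}{4}x_1 - 2x_2^{4} - \tfrac{21}{2}x_2^{3} + \tfrac{25}{2}x_2 → -24x_1 - 2x_2^{4} - \tfrac{21}{2}x_2^{3} + \tfrac{33}{2}x_2^{2} + \tfrac{157}{2}x_2 - \tfrac{165}{2}
  leading term x_1: subtract (-8)·h_3 from -24x_1 - 2x_2^{4} - \tfrac{21}{2}x_2^{3} + \tfrac{33}{2}x_2^{2} + \tfrac{157}{2}x_2 - \tfrac{165}{2} → -2x_2^{4} - \tfrac{21}{2}x_2^{3} + \tfrac{1}{2}x_2^{2} + \tfrac{21}{2}x_2 + \tfrac{3}{2}
  leading term x_2^{4}: subtract (-3x_2)·h_4 from -2x_2^{4} - \tfrac{21}{2}x_2^{3} + \tfrac{1}{2}x_2^{2} + \tfrac{21}{2}x_2 + \tfrac{3}{2} → -2x_2^{3} - \tfrac{17}{2}x_2^{2} + 9x_2 + \tfrac{3}{2}
  leading term x_2^{3}: subtract (-3)·h_4 from -2x_2^{3} - \tfrac{17}{2}x_2^{2} + 9x_2 + \tfrac{3}{2} → 0
  remainder 0.

S(f_2,h_4): lcm = x_1x_2^{3}. S = -\tfrac{17}{4}x_1x_2^{2} + \tfrac{9}{2}x_1x_2 + \tfrac{3}{4}x_1 + \tfrac{1}{2}x_2^{3} - \tfrac{1}{2}x_2^{2}.
  leading term x_1x_2^{2}: subtract (\tfrac{17}{4}x_2)·f_1 from -\tfrac{17}{4}x_1x_2^{2} + \tfrac{9}{2}x_1x_2 + \tfrac{3}{4}x_1 + \tfrac{1}{2}x_2^{3} - \tfrac{1}{2}x_2^{2} → \tfrac{69}{4}x_1x_2 + \tfrac{3}{4}x_1 - 8x_2^{3} - \tfrac{69}{2}x_2^{2} + \tfrac{85}{2}x_2
  leading term x_1x_2: subtract (-\tfrac{69}{4})·f_1 from \tfrac{69}{4}x_1x_2 + \tfrac{3}{4}x_1 - 8x_2^{3} - \tfrac{69}{2}x_2^{2} + \tfrac{85}{2}x_2 → -51x_1 - 8x_2^{3} + \tfrac{361}{2}x_2 - \tfrac{345}{2}
  leading term x_1: subtract (-17)·h_3 from -51x_1 - 8x_2^{3} + \tfrac{361}{2}x_2 - \tfrac{345}{2} → -8x_2^{3} - 34x_2^{2} + 36x_2 + 6
  leading term x_2^{3}: subtract (-12)·h_4 from -8x_2^{3} - 34x_2^{2} + 36x_2 + 6 → 0
  remainder 0.

S(h_3,h_4): leading monomials are coprime, so the S-polynomial reduces to 0 (Buchberger's first criterion).
Every S-polynomial of the final basis reduces to 0, so we have a Gröbner basis.
Inter-reduce: drop elements whose leading term is divisible by another's, tail-reduce, and make monic.
Reduced Gröbner basis: {x_1 - \tfrac{2}{3}x_2^{2} - \tfrac{17}{6}x_2 + \tfrac{7}{2}, x_2^{3} + \tfrac{17}{4}x_2^{2} - \tfrac{9}{2}x_2 - \tfrac{3}{4}}.

A lex Gröbner basis eliminates variables successively. Here x_2^{3} + \tfrac{17}{4}x_2^{2} - \tfrac{9}{2}x_2 - \tfrac{3}{4} depends only on x_2, with roots {1, -21/8 - sqrt(393)/8, -21/8 + sqrt(393)/8}; lifting each root through the earlier basis elements recovers the full solutions.
  x_2 = 1: the earlier basis element becomes x_1 = 0, giving x_1 = 0 — point (0, 1).
  x_2 = -21/8 - sqrt(393)/8: the earlier basis element becomes x_1 - sqrt(393)/12 + 9/4 = 0, giving x_1 = -9/4 + sqrt(393)/12 — point (-9/4 + sqrt(393)/12, -21/8 - sqrt(393)/8).
  x_2 = -21/8 + sqrt(393)/8: the earlier basis element becomes x_1 + sqrt(393)/12 + 9/4 = 0, giving x_1 = -9/4 - sqrt(393)/12 — point (-9/4 - sqrt(393)/12, -21/8 + sqrt(393)/8).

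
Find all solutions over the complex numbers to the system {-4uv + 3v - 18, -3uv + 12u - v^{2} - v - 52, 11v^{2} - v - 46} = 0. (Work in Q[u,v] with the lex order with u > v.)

Compute a lex Gröbner basis by Buchberger's algorithm.
f_1 = -4uv + 3v - 18, LT = uv.
f_2 = -3uv + 12u - v^{2} - v - 52, LT = uv.
f_3 = 11v^{2} - v - 46, LT = v^{2}.

S(f_1,f_2): lcm = uv. S = 4u - \tfrac{1}{3}v^{2} - \tfrac{13}{12}v - \tfrac{77}{6}.
  leading term u: no divisor's leading term divides it; move 4u to the remainder.
  leading term v^{2}: subtract (-\tfrac{1}{33})·f_3 from -\tfrac{1}{3}v^{2} - \tfrac{13}{12}v - \tfrac{77}{6} → -\tfrac{49}{44}v - \tfrac{313}{22}
  leading term v: no divisor's leading term divides it; move -\tfrac{49}{44}v to the remainder.
  leading term 1: no divisor's leading term divides it; move -\tfrac{313}{22} to the remainder.
  remainder 4u - \tfrac{49}{44}v - \tfrac{313}{22} ≠ 0; add h_4 = 4u - \tfrac{49}{44}v - \tfrac{313}{22} to the basis.

S(f_1,f_3): lcm = uv^{2}. S = \tfrac{1}{11}uv + \tfrac{46}{11}u - \tfrac{3}{4}v^{2} + \tfrac{9}{2}v.
  leading term uv: subtract (-\tfrac{1}{44})·f_1 from \tfrac{1}{11}uv + \tfrac{46}{11}u - \tfrac{3}{4}v^{2} + \tfrac{9}{2}v → \tfrac{46}{11}u - \tfrac{3}{4}v^{2} + \tfrac{201}{44}v - \tfrac{9}{22}
  leading term u: subtract (\tfrac{23}{22})·h_4 from \tfrac{46}{11}u - \tfrac{3}{4}v^{2} + \tfrac{201}{44}v - \tfrac{9}{22} → -\tfrac{3}{4}v^{2} + \tfrac{5549}{968}v + \tfrac{7001}{484}
  leading term v^{2}: subtract (-\tfrac{3}{44})·f_3 from -\tfrac{3}{4}v^{2} + \tfrac{5549}{968}v + \tfrac{7001}{484} → \tfrac{5483}{968}v + \tfrac{5483}{484}
  leading term v: no divisor's leading term divides it; move \tfrac{5483}{968}v to the remainder.
  leading term 1: no divisor's leading term divides it; move \tfrac{5483}{484} to the remainder.
  remainder \tfrac{5483}{968}v + \tfrac{5483}{484} ≠ 0; add h_5 = \tfrac{5483}{968}v + \tfrac{5483}{484} to the basis.

S(f_2,f_3): lcm = uv^{2}. S = -\tfrac{43}{11}uv + \tfrac{46}{11}u + \tfrac{1}{3}v^{3} + \tfrac{1}{3}v^{2} + \tfrac{52}{3}v.
  leading term uv: subtract (\tfrac{43}{44})·f_1 from -\tfrac{43}{11}uv + \tfrac{46}{11}u + \tfrac{1}{3}v^{3} + \tfrac{1}{3}v^{2} + \tfrac{52}{3}v → \tfrac{46}{11}u + \tfrac{1}{3}v^{3} + \tfrac{1}{3}v^{2} + \tfrac{1901}{132}v + \tfrac{387}{22}
  leading term u: subtract (\tfrac{23}{22})·h_4 from \tfrac{46}{11}u + \tfrac{1}{3}v^{3} + \tfrac{1}{3}v^{2} + \tfrac{1901}{132}v + \tfrac{387}{22} → \tfrac{1}{3}v^{3} + \tfrac{1}{3}v^{2} + \tfrac{45203}{2904}v + \tfrac{15713}{484}
  leading term v^{3}: subtract (\tfrac{1}{33}v)·f_3 from \tfrac{1}{3}v^{3} + \tfrac{1}{3}v^{2} + \tfrac{45203}{2904}v + \tfrac{15713}{484} → \tfrac{4}{11}v^{2} + \tfrac{16417}{968}v + \tfrac{15713}{484}
  leading term v^{2}: subtract (\tfrac{4}{121})·f_3 from \tfrac{4}{11}v^{2} + \tfrac{16417}{968}v + \tfrac{15713}{484} → \tfrac{16449}{968}v + \tfrac{16449}{484}
  leading term v: subtract (3)·h_5 from \tfrac{16449}{968}v + \tfrac{16449}{484} → 0
  remainder 0.

S(f_1,h_4): lcm = uv. S = \tfrac{49}{176}v^{2} + \tfrac{247}{88}v + \tfrac{9}{2}.
  leading term v^{2}: subtract (\tfrac{49}{1936})·f_3 from \tfrac{49}{176}v^{2} + \tfrac{247}{88}v + \tfrac{9}{2} → \tfrac{5483}{1936}v + \tfrac{5483}{968}
  leading term v: subtract (\tfrac{1}{2})·h_5 from \tfrac{5483}{1936}v + \tfrac{5483}{968} → 0
  remainder 0.

S(f_2,h_4): lcm = uv. S = -4u + \tfrac{323}{528}v^{2} + \tfrac{1027}{264}v + \tfrac{52}{3}.
  leading term u: subtract (-1)·h_4 from -4u + \tfrac{323}{528}v^{2} + \tfrac{1027}{264}v + \tfrac{52}{3} → \tfrac{323}{528}v^{2} + \tfrac{733}{264}v + \tfrac{205}{66}
  leading term v^{2}: subtract (\tfrac{323}{5808})·f_3 from \tfrac{323}{528}v^{2} + \tfrac{733}{264}v + \tfrac{205}{66} → \tfrac{5483}{1936}v + \tfrac{5483}{968}
  leading term v: subtract (\tfrac{1}{2})·h_5 from \tfrac{5483}{1936}v + \tfrac{5483}{968} → 0
  remainder 0.

S(f_3,h_4): leading monomials are coprime, so the S-polynomial reduces to 0 (Buchberger's first criterion).
S(f_1,h_5): lcm = uv. S = -2u - \tfrac{3}{4}v + \tfrac{9}{2}.
  leading term u: subtract (-\tfrac{1}{2})·h_4 from -2u - \tfrac{3}{4}v + \tfrac{9}{2} → -\tfrac{115}{88}v - \tfrac{115}{44}
  leading term v: subtract (-\tfrac{1265}{5483})·h_5 from -\tfrac{115}{88}v - \tfrac{115}{44} → 0
  remainder 0.

S(f_2,h_5): lcm = uv. S = -6u + \tfrac{1}{3}v^{2} + \tfrac{1}{3}v + \tfrac{52}{3}.
  leading term u: subtract (-\tfrac{3}{2})·h_4 from -6u + \tfrac{1}{3}v^{2} + \tfrac{1}{3}v + \tfrac{52}{3} → \tfrac{1}{3}v^{2} - \tfrac{353}{264}v - \tfrac{529}{132}
  leading term v^{2}: subtract (\tfrac{1}{33})·f_3 from \tfrac{1}{3}v^{2} - \tfrac{353}{264}v - \tfrac{529}{132} → -\tfrac{115}{88}v - \tfrac{115}{44}
  leading term v: subtract (-\tfrac{1265}{5483})·h_5 from -\tfrac{115}{88}v - \tfrac{115}{44} → 0
  remainder 0.

S(f_3,h_5): lcm = v^{2}. S = -\tfrac{23}{11}v - \tfrac{46}{11}.
  leading term v: subtract (-\tfrac{2024}{5483})·h_5 from -\tfrac{23}{11}v - \tfrac{46}{11} → 0
  remainder 0.

S(h_4,h_5): leading monomials are coprime, so the S-polynomial reduces to 0 (Buchberger's first criterion).
Every S-polynomial of the final basis reduces to 0, so we have a Gröbner basis.
Inter-reduce: drop elements whose leading term is divisible by another's, tail-reduce, and make monic.
Reduced Gröbner basis: {u - 3, v + 2}.

From the last basis element, v + 2 = 0, so v takes values in {-2}. Each choice, substituted upward through the basis, yields the corresponding point(s) of the solution set.
  v = -2: the earlier basis element becomes u - 3 = 0, giving u = 3 — point (3, -2).

{(3, -2)}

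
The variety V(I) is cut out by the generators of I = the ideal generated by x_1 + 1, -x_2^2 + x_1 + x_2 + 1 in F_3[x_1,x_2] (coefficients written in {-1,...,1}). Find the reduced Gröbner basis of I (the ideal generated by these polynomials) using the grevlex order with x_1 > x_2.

G = {x_2^2 - x_2, x_1 + 1}

f_1 = x_1 + 1, LT = x_1.
f_2 = -x_2^2 + x_1 + x_2 + 1, LT = x_2^2.

The S-polynomials (S(f_1,f_2)) all reduce to 0 modulo the current basis, so we have a Gröbner basis.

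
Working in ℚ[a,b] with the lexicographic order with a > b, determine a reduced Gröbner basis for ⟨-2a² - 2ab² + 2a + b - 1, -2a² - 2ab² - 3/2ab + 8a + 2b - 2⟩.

G = {a + ⅓b³ - 7/12b² + 41/36b - 8/9, b⁴ - 23/4b³ + 125/12b² - 43/3b + 26/3}

f_1 = -2a² - 2ab² + 2a + b - 1, LT = a².
f_2 = -2a² - 2ab² - 3/2ab + 8a + 2b - 2, LT = a².

S(f_1,f_2): lcm = a². S = -¾ab + 3a + ½b - ½.
  leading term ab: no divisor's leading term divides it; move -¾ab to the remainder.
  leading term a: no divisor's leading term divides it; move 3a to the remainder.
  leading term b: no divisor's leading term divides it; move ½b to the remainder.
  leading term 1: no divisor's leading term divides it; move -½ to the remainder.
  remainder -¾ab + 3a + ½b - ½ ≠ 0; add g_3 = -¾ab + 3a + ½b - ½ to the basis.

S(f_1,g_3): lcm = a²b. S = 4a² + ab³ - ⅓ab - ⅔a - ½b² + ½b.
  leading term a²: subtract (-2)·f_1 from 4a² + ab³ - ⅓ab - ⅔a - ½b² + ½b → ab³ - 4ab² - ⅓ab + 10/3a - ½b² + 5/2b - 2
  leading term ab³: subtract (-4/3b²)·g_3 from ab³ - 4ab² - ⅓ab + 10/3a - ½b² + 5/2b - 2 → -⅓ab + 10/3a + ⅔b³ - 7/6b² + 5/2b - 2
  leading term ab: subtract (4/9)·g_3 from -⅓ab + 10/3a + ⅔b³ - 7/6b² + 5/2b - 2 → 2a + ⅔b³ - 7/6b² + 41/18b - 16/9
  leading term a: no divisor's leading term divides it; move 2a to the remainder.
  leading term b³: no divisor's leading term divides it; move ⅔b³ to the remainder.
  leading term b²: no divisor's leading term divides it; move -7/6b² to the remainder.
  leading term b: no divisor's leading term divides it; move 41/18b to the remainder.
  leading term 1: no divisor's leading term divides it; move -16/9 to the remainder.
  remainder 2a + ⅔b³ - 7/6b² + 41/18b - 16/9 ≠ 0; add g_4 = 2a + ⅔b³ - 7/6b² + 41/18b - 16/9 to the basis.

S(g_3,g_4): lcm = ab. S = -4a - ⅓b⁴ + 7/12b³ - 41/36b² + 2/9b + ⅔.
  leading term a: subtract (-2)·g_4 from -4a - ⅓b⁴ + 7/12b³ - 41/36b² + 2/9b + ⅔ → -⅓b⁴ + 23/12b³ - 125/36b² + 43/9b - 26/9
  leading term b⁴: no divisor's leading term divides it; move -⅓b⁴ to the remainder.
  leading term b³: no divisor's leading term divides it; move 23/12b³ to the remainder.
  leading term b²: no divisor's leading term divides it; move -125/36b² to the remainder.
  leading term b: no divisor's leading term divides it; move 43/9b to the remainder.
  leading term 1: no divisor's leading term divides it; move -26/9 to the remainder.
  remainder -⅓b⁴ + 23/12b³ - 125/36b² + 43/9b - 26/9 ≠ 0; add g_5 = -⅓b⁴ + 23/12b³ - 125/36b² + 43/9b - 26/9 to the basis.

The other S-polynomials (S(f_2,g_3), S(f_1,g_4), S(f_2,g_4), S(f_1,g_5), S(f_2,g_5), S(g_3,g_5), S(g_4,g_5)) all reduce to 0 modulo the current basis, so we have a Gröbner basis.
Inter-reduce: drop elements whose leading term is divisible by another's, tail-reduce, and make monic.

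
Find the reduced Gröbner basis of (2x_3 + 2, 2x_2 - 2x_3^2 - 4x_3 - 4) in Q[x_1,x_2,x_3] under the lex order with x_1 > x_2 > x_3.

G = {x_2 - 1, x_3 + 1}

f_1 = 2x_3 + 2, LT = x_3.
f_2 = 2x_2 - 2x_3^2 - 4x_3 - 4, LT = x_2.

The S-polynomials (S(f_1,f_2)) all reduce to 0 modulo the current basis, so we have a Gröbner basis.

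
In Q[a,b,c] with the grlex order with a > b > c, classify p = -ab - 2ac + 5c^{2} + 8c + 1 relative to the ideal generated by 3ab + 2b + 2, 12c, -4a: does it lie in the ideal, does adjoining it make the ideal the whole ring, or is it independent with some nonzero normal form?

Adjoining -ab - 2ac + 5c^{2} + 8c + 1 makes the ideal the whole ring: the system is inconsistent.

First compute the reduced Gröbner basis of I by Buchberger's algorithm.
f_1 = 3ab + 2b + 2, LT = ab.
f_2 = 12c, LT = c.
f_3 = -4a, LT = a.

S(f_1,f_3): lcm = ab. S = \tfrac{2}{3}b + \tfrac{2}{3}.
  leading term b: no divisor's leading term divides it; move \tfrac{2}{3}b to the remainder.
  leading term 1: no divisor's leading term divides it; move \tfrac{2}{3} to the remainder.
  remainder \tfrac{2}{3}b + \tfrac{2}{3} ≠ 0; add h_4 = \tfrac{2}{3}b + \tfrac{2}{3} to the basis.

The other S-polynomials (S(f_1,f_2), S(f_2,f_3), S(f_1,h_4), S(f_2,h_4), S(f_3,h_4)) all reduce to 0 modulo the current basis, so we have a Gröbner basis.
Inter-reduce: drop elements whose leading term is divisible by another's, tail-reduce, and make monic.
Reduced Gröbner basis: {a, b + 1, c}.
Label its elements g_1 = a, g_2 = b + 1, g_3 = c.

Reduce p = -ab - 2ac + 5c^{2} + 8c + 1 modulo G:
  leading term ab: subtract (-b)·g_1 from -ab - 2ac + 5c^{2} + 8c + 1 → -2ac + 5c^{2} + 8c + 1
  leading term ac: subtract (-2c)·g_1 from -2ac + 5c^{2} + 8c + 1 → 5c^{2} + 8c + 1
  leading term c^{2}: subtract (5c)·g_3 from 5c^{2} + 8c + 1 → 8c + 1
  leading term c: subtract (8)·g_3 from 8c + 1 → 1
  leading term 1: no divisor's leading term divides it; move 1 to the remainder.
  normal form = 1.
The normal form is nonzero, so p ∉ I. Since p minus its normal form lies in I, I + (p) = I + (r) where r = 1; decide whether this ideal is the whole ring.
Here r = 1 is a nonzero constant, hence a unit: 1 ∈ I + (p), the Gröbner basis of I + (p) is {1}, and the enlarged system has no common solution — adjoining p is inconsistent.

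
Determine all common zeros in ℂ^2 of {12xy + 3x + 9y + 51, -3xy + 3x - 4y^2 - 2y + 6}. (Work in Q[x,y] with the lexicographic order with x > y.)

Compute a lex Gröbner basis by Buchberger's algorithm.
f_1 = 12xy + 3x + 9y + 51, LT = xy.
f_2 = -3xy + 3x - 4y^2 - 2y + 6, LT = xy.

S(f_1,f_2): lcm = xy. S = 5/4x - 4/3y^2 + 1/12y + 25/4.
  reduce S modulo (f_1, f_2):
  remainder 5/4x - 4/3y^2 + 1/12y + 25/4 ≠ 0; add h_3 = 5/4x - 4/3y^2 + 1/12y + 25/4 to the basis.

S(f_1,h_3): lcm = xy. S = 1/4x + 16/15y^3 - 1/15y^2 - 17/4y + 17/4.
  reduce S modulo (f_1, f_2, h_3):
  remainder 16/15y^3 + 1/5y^2 - 64/15y + 3 ≠ 0; add h_4 = 16/15y^3 + 1/5y^2 - 64/15y + 3 to the basis.

The other S-polynomials (S(f_2,h_3), S(f_1,h_4), S(f_2,h_4), S(h_3,h_4)) all reduce to 0 modulo the current basis, so we have a Gröbner basis.
Inter-reduce: drop elements whose leading term is divisible by another's, tail-reduce, and make monic.
Reduced Gröbner basis: {x - 16/15y^2 + 1/15y + 5, y^3 + 3/16y^2 - 4y + 45/16}.

From the last basis element, y^3 + 3/16y^2 - 4y + 45/16 = 0, so y takes values in {1, -19/32 + sqrt(3241)/32, -sqrt(3241)/32 - 19/32}. Each choice, substituted upward through the basis, yields the corresponding point(s) of the solution set.
  y = 1: the earlier basis element becomes x + 4 = 0, giving x = -4 — point (-4, 1).
  y = -19/32 + sqrt(3241)/32: the earlier basis element becomes x + 29/24 + sqrt(3241)/24 = 0, giving x = -sqrt(3241)/24 - 29/24 — point (-sqrt(3241)/24 - 29/24, -19/32 + sqrt(3241)/32).
  y = -sqrt(3241)/32 - 19/32: the earlier basis element becomes x - sqrt(3241)/24 + 29/24 = 0, giving x = -29/24 + sqrt(3241)/24 — point (-29/24 + sqrt(3241)/24, -sqrt(3241)/32 - 19/32).

{(-4, 1), (-sqrt(3241)/24 - 29/24, -19/32 + sqrt(3241)/32), (-29/24 + sqrt(3241)/24, -sqrt(3241)/32 - 19/32)}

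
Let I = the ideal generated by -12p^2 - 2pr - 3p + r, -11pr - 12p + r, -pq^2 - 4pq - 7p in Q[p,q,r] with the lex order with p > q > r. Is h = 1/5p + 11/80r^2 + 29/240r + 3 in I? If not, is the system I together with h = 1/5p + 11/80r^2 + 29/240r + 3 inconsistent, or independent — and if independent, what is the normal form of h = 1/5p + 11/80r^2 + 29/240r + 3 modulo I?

Adjoining 1/5p + 11/80r^2 + 29/240r + 3 makes the ideal the whole ring: the system is inconsistent.

First compute the reduced Gröbner basis of I by Buchberger's algorithm.
f_1 = -12p^2 - 2pr - 3p + r, LT = p^2.
f_2 = -11pr - 12p + r, LT = pr.
f_3 = -pq^2 - 4pq - 7p, LT = pq^2.

S(f_1,f_2): lcm = p^2r. S = -12/11p^2 + 1/6pr^2 + 15/44pr - 1/12r^2.
  leading term p^2: subtract (1/11)·f_1 from -12/11p^2 + 1/6pr^2 + 15/44pr - 1/12r^2 → 1/6pr^2 + 23/44pr + 3/11p - 1/12r^2 - 1/11r
  leading term pr^2: subtract (-1/66r)·f_2 from 1/6pr^2 + 23/44pr + 3/11p - 1/12r^2 - 1/11r → 15/44pr + 3/11p - 3/44r^2 - 1/11r
  leading term pr: subtract (-15/484)·f_2 from 15/44pr + 3/11p - 3/44r^2 - 1/11r → -12/121p - 3/44r^2 - 29/484r
  leading term p: no divisor's leading term divides it; move -12/121p to the remainder.
  leading term r^2: no divisor's leading term divides it; move -3/44r^2 to the remainder.
  leading term r: no divisor's leading term divides it; move -29/484r to the remainder.
  remainder -12/121p - 3/44r^2 - 29/484r ≠ 0; add k_4 = -12/121p - 3/44r^2 - 29/484r to the basis.

S(f_1,f_3): lcm = p^2q^2. S = -4p^2q - 7p^2 + 1/6pq^2r + 1/4pq^2 - 1/12q^2r.
  leading term p^2q: subtract (1/3q)·f_1 from -4p^2q - 7p^2 + 1/6pq^2r + 1/4pq^2 - 1/12q^2r → -7p^2 + 1/6pq^2r + 1/4pq^2 + 2/3pqr + pq - 1/12q^2r - 1/3qr
  leading term p^2: subtract (7/12)·f_1 from -7p^2 + 1/6pq^2r + 1/4pq^2 + 2/3pqr + pq - 1/12q^2r - 1/3qr → 1/6pq^2r + 1/4pq^2 + 2/3pqr + pq + 7/6pr + 7/4p - 1/12q^2r - 1/3qr - 7/12r
  leading term pq^2r: subtract (-1/66q^2)·f_2 from 1/6pq^2r + 1/4pq^2 + 2/3pqr + pq + 7/6pr + 7/4p - 1/12q^2r - 1/3qr - 7/12r → 3/44pq^2 + 2/3pqr + pq + 7/6pr + 7/4p - 3/44q^2r - 1/3qr - 7/12r
  leading term pq^2: subtract (-3/44)·f_3 from 3/44pq^2 + 2/3pqr + pq + 7/6pr + 7/4p - 3/44q^2r - 1/3qr - 7/12r → 2/3pqr + 8/11pq + 7/6pr + 14/11p - 3/44q^2r - 1/3qr - 7/12r
  leading term pqr: subtract (-2/33q)·f_2 from 2/3pqr + 8/11pq + 7/6pr + 14/11p - 3/44q^2r - 1/3qr - 7/12r → 7/6pr + 14/11p - 3/44q^2r - 3/11qr - 7/12r
  leading term pr: subtract (-7/66)·f_2 from 7/6pr + 14/11p - 3/44q^2r - 3/11qr - 7/12r → -3/44q^2r - 3/11qr - 21/44r
  leading term q^2r: no divisor's leading term divides it; move -3/44q^2r to the remainder.
  leading term qr: no divisor's leading term divides it; move -3/11qr to the remainder.
  leading term r: no divisor's leading term divides it; move -21/44r to the remainder.
  remainder -3/44q^2r - 3/11qr - 21/44r ≠ 0; add k_5 = -3/44q^2r - 3/11qr - 21/44r to the basis.

S(f_2,k_4): lcm = pr. S = 12/11p - 11/16r^3 - 29/48r^2 - 1/11r.
  leading term p: subtract (-11)·k_4 from 12/11p - 11/16r^3 - 29/48r^2 - 1/11r → -11/16r^3 - 65/48r^2 - 3/4r
  leading term r^3: no divisor's leading term divides it; move -11/16r^3 to the remainder.
  leading term r^2: no divisor's leading term divides it; move -65/48r^2 to the remainder.
  leading term r: no divisor's leading term divides it; move -3/4r to the remainder.
  remainder -11/16r^3 - 65/48r^2 - 3/4r ≠ 0; add k_6 = -11/16r^3 - 65/48r^2 - 3/4r to the basis.

The other S-polynomials (S(f_2,f_3), S(f_1,k_4), S(f_3,k_4), S(f_1,k_5), S(f_2,k_5), S(f_3,k_5), S(k_4,k_5), S(f_1,k_6), S(f_2,k_6), S(f_3,k_6), S(k_4,k_6), S(k_5,k_6)) all reduce to 0 modulo the current basis, so we have a Gröbner basis.
Inter-reduce: drop elements whose leading term is divisible by another's, tail-reduce, and make monic.
Reduced Gröbner basis: {p + 11/16r^2 + 29/48r, q^2r + 4qr + 7r, r^3 + 65/33r^2 + 12/11r}.
Label its elements g_1 = p + 11/16r^2 + 29/48r, g_2 = q^2r + 4qr + 7r, g_3 = r^3 + 65/33r^2 + 12/11r.

Reduce h = 1/5p + 11/80r^2 + 29/240r + 3 modulo G:
  leading term p: subtract (1/5)·g_1 from 1/5p + 11/80r^2 + 29/240r + 3 → 3
  leading term 1: no divisor's leading term divides it; move 3 to the remainder.
  normal form = 3.
The normal form is nonzero, so h ∉ I. Since h minus its normal form lies in I, I + (h) = I + (n) where n = 3; decide whether this ideal is the whole ring.
Here n = 3 is a nonzero constant, hence a unit: 1 ∈ I + (h), the Gröbner basis of I + (h) is {1}, and the enlarged system has no common solution — adjoining h is inconsistent.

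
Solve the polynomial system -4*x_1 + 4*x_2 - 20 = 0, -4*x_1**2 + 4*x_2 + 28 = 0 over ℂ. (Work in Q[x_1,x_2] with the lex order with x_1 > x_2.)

{(-3, 2), (4, 9)}

Compute a lex Gröbner basis by Buchberger's algorithm.
f_1 = -4*x_1 + 4*x_2 - 20, LT = x_1.
f_2 = -4*x_1**2 + 4*x_2 + 28, LT = x_1**2.

S(f_1,f_2): lcm = x_1**2. S = -x_1*x_2 + 5*x_1 + x_2 + 7.
  leading term x_1*x_2: subtract (1/4*x_2)·f_1 from -x_1*x_2 + 5*x_1 + x_2 + 7 → 5*x_1 - x_2**2 + 6*x_2 + 7
  leading term x_1: subtract (-5/4)·f_1 from 5*x_1 - x_2**2 + 6*x_2 + 7 → -x_2**2 + 11*x_2 - 18
  leading term x_2**2: no divisor's leading term divides it; move -x_2**2 to the remainder.
  leading term x_2: no divisor's leading term divides it; move 11*x_2 to the remainder.
  leading term 1: no divisor's leading term divides it; move -18 to the remainder.
  remainder -x_2**2 + 11*x_2 - 18 ≠ 0; add h_3 = -x_2**2 + 11*x_2 - 18 to the basis.

S(f_1,h_3): leading monomials are coprime, so the S-polynomial reduces to 0 (Buchberger's first criterion).
S(f_2,h_3): leading monomials are coprime, so the S-polynomial reduces to 0 (Buchberger's first criterion).
Every S-polynomial of the final basis reduces to 0, so we have a Gröbner basis.
Inter-reduce: drop elements whose leading term is divisible by another's, tail-reduce, and make monic.
Reduced Gröbner basis: {x_1 - x_2 + 5, x_2**2 - 11*x_2 + 18}.

From the last basis element, x_2**2 - 11*x_2 + 18 = 0, so x_2 takes values in {2, 9}. Each choice, substituted upward through the basis, yields the corresponding point(s) of the solution set.
  x_2 = 2: the earlier basis element becomes x_1 + 3 = 0, giving x_1 = -3 — point (-3, 2).
  x_2 = 9: the earlier basis element becomes x_1 - 4 = 0, giving x_1 = 4 — point (4, 9).
Substituting each solution back into the original system confirms all equations vanish.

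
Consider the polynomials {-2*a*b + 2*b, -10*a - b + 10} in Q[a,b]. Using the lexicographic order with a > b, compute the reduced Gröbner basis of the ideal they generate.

f_1 = -2*a*b + 2*b, LT = a*b.
f_2 = -10*a - b + 10, LT = a.

S(f_1,f_2): lcm = a*b. S = -1/10*b**2.
  reduce S modulo (f_1, f_2):
  remainder -1/10*b**2 ≠ 0; add g_3 = -1/10*b**2 to the basis.

The other S-polynomials (S(f_1,g_3), S(f_2,g_3)) all reduce to 0 modulo the current basis, so we have a Gröbner basis.
Inter-reduce: drop elements whose leading term is divisible by another's, tail-reduce, and make monic.

G = {a + 1/10*b - 1, b**2}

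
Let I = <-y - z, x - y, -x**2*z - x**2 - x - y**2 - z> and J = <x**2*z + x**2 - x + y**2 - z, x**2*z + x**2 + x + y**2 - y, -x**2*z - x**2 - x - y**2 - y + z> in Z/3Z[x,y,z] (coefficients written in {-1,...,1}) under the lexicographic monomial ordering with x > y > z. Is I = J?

Two ideals are equal iff their reduced Gröbner bases coincide (the reduced basis is unique for a fixed ordering).
Buchberger on the first generating set:
f_1 = -y - z, LT = y.
f_2 = x - y, LT = x.
f_3 = -x**2*z - x**2 - x - y**2 - z, LT = x**2*z.

S(f_2,f_3): lcm = x**2*z. S = -x**2 - x*y*z - x - y**2 - z.
  leading term x**2: subtract (-x)·f_2 from -x**2 - x*y*z - x - y**2 - z → -x*y*z - x*y - x - y**2 - z
  leading term x*y*z: subtract (x*z)·f_1 from -x*y*z - x*y - x - y**2 - z → -x*y + x*z**2 - x - y**2 - z
  leading term x*y: subtract (x)·f_1 from -x*y + x*z**2 - x - y**2 - z → x*z**2 + x*z - x - y**2 - z
  leading term x*z**2: subtract (z**2)·f_2 from x*z**2 + x*z - x - y**2 - z → x*z - x - y**2 + y*z**2 - z
  leading term x*z: subtract (z)·f_2 from x*z - x - y**2 + y*z**2 - z → -x - y**2 + y*z**2 + y*z - z
  leading term x: subtract (-1)·f_2 from -x - y**2 + y*z**2 + y*z - z → -y**2 + y*z**2 + y*z - y - z
  leading term y**2: subtract (y)·f_1 from -y**2 + y*z**2 + y*z - y - z → y*z**2 - y*z - y - z
  leading term y*z**2: subtract (-z**2)·f_1 from y*z**2 - y*z - y - z → -y*z - y - z**3 - z
  leading term y*z: subtract (z)·f_1 from -y*z - y - z**3 - z → -y - z**3 + z**2 - z
  leading term y: subtract (1)·f_1 from -y - z**3 + z**2 - z → -z**3 + z**2
  leading term z**3: no divisor's leading term divides it; move -z**3 to the remainder.
  leading term z**2: no divisor's leading term divides it; move z**2 to the remainder.
  remainder -z**3 + z**2 ≠ 0; add g_4 = -z**3 + z**2 to the basis.

The other S-polynomials (S(f_1,f_2), S(f_1,f_3), S(f_1,g_4), S(f_2,g_4), S(f_3,g_4)) all reduce to 0 modulo the current basis, so we have a Gröbner basis.
Inter-reduce: drop elements whose leading term is divisible by another's, tail-reduce, and make monic.
Reduced Gröbner basis: {x + z, y + z, z**3 - z**2}.

Buchberger on the second generating set:
h_1 = x**2*z + x**2 - x + y**2 - z, LT = x**2*z.
h_2 = x**2*z + x**2 + x + y**2 - y, LT = x**2*z.
h_3 = -x**2*z - x**2 - x - y**2 - y + z, LT = x**2*z.

S(h_1,h_2): lcm = x**2*z. S = x + y - z.
  leading term x: no divisor's leading term divides it; move x to the remainder.
  leading term y: no divisor's leading term divides it; move y to the remainder.
  leading term z: no divisor's leading term divides it; move -z to the remainder.
  remainder x + y - z ≠ 0; add k_4 = x + y - z to the basis.

S(h_1,h_3): lcm = x**2*z. S = x - y.
  leading term x: subtract (1)·k_4 from x - y → y + z
  leading term y: no divisor's leading term divides it; move y to the remainder.
  leading term z: no divisor's leading term divides it; move z to the remainder.
  remainder y + z ≠ 0; add k_5 = y + z to the basis.

S(h_1,k_4): lcm = x**2*z. S = x**2 - x*y*z + x*z**2 - x + y**2 - z.
  leading term x**2: subtract (x)·k_4 from x**2 - x*y*z + x*z**2 - x + y**2 - z → -x*y*z - x*y + x*z**2 + x*z - x + y**2 - z
  leading term x*y*z: subtract (-y*z)·k_4 from -x*y*z - x*y + x*z**2 + x*z - x + y**2 - z → -x*y + x*z**2 + x*z - x + y**2*z + y**2 - y*z**2 - z
  leading term x*y: subtract (-y)·k_4 from -x*y + x*z**2 + x*z - x + y**2*z + y**2 - y*z**2 - z → x*z**2 + x*z - x + y**2*z - y**2 - y*z**2 - y*z - z
  leading term x*z**2: subtract (z**2)·k_4 from x*z**2 + x*z - x + y**2*z - y**2 - y*z**2 - y*z - z → x*z - x + y**2*z - y**2 + y*z**2 - y*z + z**3 - z
  leading term x*z: subtract (z)·k_4 from x*z - x + y**2*z - y**2 + y*z**2 - y*z + z**3 - z → -x + y**2*z - y**2 + y*z**2 + y*z + z**3 + z**2 - z
  leading term x: subtract (-1)·k_4 from -x + y**2*z - y**2 + y*z**2 + y*z + z**3 + z**2 - z → y**2*z - y**2 + y*z**2 + y*z + y + z**3 + z**2 + z
  leading term y**2*z: subtract (y*z)·k_5 from y**2*z - y**2 + y*z**2 + y*z + y + z**3 + z**2 + z → -y**2 + y*z + y + z**3 + z**2 + z
  leading term y**2: subtract (-y)·k_5 from -y**2 + y*z + y + z**3 + z**2 + z → -y*z + y + z**3 + z**2 + z
  leading term y*z: subtract (-z)·k_5 from -y*z + y + z**3 + z**2 + z → y + z**3 - z**2 + z
  leading term y: subtract (1)·k_5 from y + z**3 - z**2 + z → z**3 - z**2
  leading term z**3: no divisor's leading term divides it; move z**3 to the remainder.
  leading term z**2: no divisor's leading term divides it; move -z**2 to the remainder.
  remainder z**3 - z**2 ≠ 0; add k_6 = z**3 - z**2 to the basis.

The other S-polynomials (S(h_2,h_3), S(h_2,k_4), S(h_3,k_4), S(h_1,k_5), S(h_2,k_5), S(h_3,k_5), S(k_4,k_5), S(h_1,k_6), S(h_2,k_6), S(h_3,k_6), S(k_4,k_6), S(k_5,k_6)) all reduce to 0 modulo the current basis, so we have a Gröbner basis.
Inter-reduce: drop elements whose leading term is divisible by another's, tail-reduce, and make monic.
Reduced Gröbner basis: {x + z, y + z, z**3 - z**2}.

These coincide, so the ideals are equal.
The choice of monomial ordering does not affect the verdict — as long as both bases are computed under the same ordering, their equality decides ideal equality.

Yes, the ideals are equal.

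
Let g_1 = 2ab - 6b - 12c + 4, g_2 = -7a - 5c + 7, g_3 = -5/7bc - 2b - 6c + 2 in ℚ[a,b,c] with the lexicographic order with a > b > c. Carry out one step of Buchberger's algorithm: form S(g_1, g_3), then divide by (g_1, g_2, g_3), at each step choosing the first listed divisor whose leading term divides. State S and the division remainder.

lcm(LM(g_1), LM(g_3)) = abc.
S = (lcm/LT(g_1))·g_1 − (lcm/LT(g_3))·g_3 = -14/5ab - 42/5ac + 14/5a - 3bc - 6c² + 2c.
Reduce S modulo (g_1, g_2, g_3) in that order:
  leading term ab: subtract (-7/5)·g_1 from -14/5ab - 42/5ac + 14/5a - 3bc - 6c² + 2c → -42/5ac + 14/5a - 3bc - 42/5b - 6c² - 74/5c + 28/5
  leading term ac: subtract (6/5c)·g_2 from -42/5ac + 14/5a - 3bc - 42/5b - 6c² - 74/5c + 28/5 → 14/5a - 3bc - 42/5b - 116/5c + 28/5
  leading term a: subtract (-⅖)·g_2 from 14/5a - 3bc - 42/5b - 116/5c + 28/5 → -3bc - 42/5b - 126/5c + 42/5
  leading term bc: subtract (21/5)·g_3 from -3bc - 42/5b - 126/5c + 42/5 → 0
The remainder is 0, so this S-polynomial contributes no new basis element.

S(g_1, g_3) = -14/5ab - 42/5ac + 14/5a - 3bc - 6c² + 2c; remainder on division = 0.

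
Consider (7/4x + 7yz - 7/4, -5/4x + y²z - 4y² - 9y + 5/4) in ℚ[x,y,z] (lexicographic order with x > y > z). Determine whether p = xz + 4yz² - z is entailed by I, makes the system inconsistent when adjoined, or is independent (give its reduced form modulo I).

First compute the reduced Gröbner basis of I by Buchberger's algorithm.
f_1 = 7/4x + 7yz - 7/4, LT = x.
f_2 = -5/4x + y²z - 4y² - 9y + 5/4, LT = x.

S(f_1,f_2): lcm = x. S = ⅘y²z - 16/5y² + 4yz - 36/5y.
  leading term y²z: no divisor's leading term divides it; move ⅘y²z to the remainder.
  leading term y²: no divisor's leading term divides it; move -16/5y² to the remainder.
  leading term yz: no divisor's leading term divides it; move 4yz to the remainder.
  leading term y: no divisor's leading term divides it; move -36/5y to the remainder.
  remainder ⅘y²z - 16/5y² + 4yz - 36/5y ≠ 0; add h_3 = ⅘y²z - 16/5y² + 4yz - 36/5y to the basis.

The other S-polynomials (S(f_1,h_3), S(f_2,h_3)) all reduce to 0 modulo the current basis, so we have a Gröbner basis.
Inter-reduce: drop elements whose leading term is divisible by another's, tail-reduce, and make monic.
Reduced Gröbner basis: {x + 4yz - 1, y²z - 4y² + 5yz - 9y}.
Label its elements g_1 = x + 4yz - 1, g_2 = y²z - 4y² + 5yz - 9y.

Reduce p = xz + 4yz² - z modulo G:
  leading term xz: subtract (z)·g_1 from xz + 4yz² - z → 0
  normal form = 0.
Since the normal form is 0, p ∈ I.

The remainder on division by a Gröbner basis is unique — it is the normal form.

xz + 4yz² - z lies in I (it reduces to 0).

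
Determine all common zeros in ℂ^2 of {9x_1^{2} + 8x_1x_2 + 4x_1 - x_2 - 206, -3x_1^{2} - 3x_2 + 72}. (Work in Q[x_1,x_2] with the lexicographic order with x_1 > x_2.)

Compute a lex Gröbner basis by Buchberger's algorithm.
f_1 = 9x_1^{2} + 8x_1x_2 + 4x_1 - x_2 - 206, LT = x_1^{2}.
f_2 = -3x_1^{2} - 3x_2 + 72, LT = x_1^{2}.

S(f_1,f_2): lcm = x_1^{2}. S = \tfrac{8}{9}x_1x_2 + \tfrac{4}{9}x_1 - \tfrac{10}{9}x_2 + \tfrac{10}{9}.
  leading term x_1x_2: no divisor's leading term divides it; move \tfrac{8}{9}x_1x_2 to the remainder.
  leading term x_1: no divisor's leading term divides it; move \tfrac{4}{9}x_1 to the remainder.
  leading term x_2: no divisor's leading term divides it; move -\tfrac{10}{9}x_2 to the remainder.
  leading term 1: no divisor's leading term divides it; move \tfrac{10}{9} to the remainder.
  remainder \tfrac{8}{9}x_1x_2 + \tfrac{4}{9}x_1 - \tfrac{10}{9}x_2 + \tfrac{10}{9} ≠ 0; add h_3 = \tfrac{8}{9}x_1x_2 + \tfrac{4}{9}x_1 - \tfrac{10}{9}x_2 + \tfrac{10}{9} to the basis.

S(f_1,h_3): lcm = x_1^{2}x_2. S = -\tfrac{1}{2}x_1^{2} + \tfrac{8}{9}x_1x_2^{2} + \tfrac{61}{36}x_1x_2 - \tfrac{5}{4}x_1 - \tfrac{1}{9}x_2^{2} - \tfrac{206}{9}x_2.
  leading term x_1^{2}: subtract (-\tfrac{1}{18})·f_1 from -\tfrac{1}{2}x_1^{2} + \tfrac{8}{9}x_1x_2^{2} + \tfrac{61}{36}x_1x_2 - \tfrac{5}{4}x_1 - \tfrac{1}{9}x_2^{2} - \tfrac{206}{9}x_2 → \tfrac{8}{9}x_1x_2^{2} + \tfrac{77}{36}x_1x_2 - \tfrac{37}{36}x_1 - \tfrac{1}{9}x_2^{2} - \tfrac{413}{18}x_2 - \tfrac{103}{9}
  leading term x_1x_2^{2}: subtract (x_2)·h_3 from \tfrac{8}{9}x_1x_2^{2} + \tfrac{77}{36}x_1x_2 - \tfrac{37}{36}x_1 - \tfrac{1}{9}x_2^{2} - \tfrac{413}{18}x_2 - \tfrac{103}{9} → \tfrac{61}{36}x_1x_2 - \tfrac{37}{36}x_1 + x_2^{2} - \tfrac{433}{18}x_2 - \tfrac{103}{9}
  leading term x_1x_2: subtract (\tfrac{61}{32})·h_3 from \tfrac{61}{36}x_1x_2 - \tfrac{37}{36}x_1 + x_2^{2} - \tfrac{433}{18}x_2 - \tfrac{103}{9} → -\tfrac{15}{8}x_1 + x_2^{2} - \tfrac{351}{16}x_2 - \tfrac{217}{16}
  leading term x_1: no divisor's leading term divides it; move -\tfrac{15}{8}x_1 to the remainder.
  leading term x_2^{2}: no divisor's leading term divides it; move x_2^{2} to the remainder.
  leading term x_2: no divisor's leading term divides it; move -\tfrac{351}{16}x_2 to the remainder.
  leading term 1: no divisor's leading term divides it; move -\tfrac{217}{16} to the remainder.
  remainder -\tfrac{15}{8}x_1 + x_2^{2} - \tfrac{351}{16}x_2 - \tfrac{217}{16} ≠ 0; add h_4 = -\tfrac{15}{8}x_1 + x_2^{2} - \tfrac{351}{16}x_2 - \tfrac{217}{16} to the basis.

S(h_3,h_4): lcm = x_1x_2. S = \tfrac{1}{2}x_1 + \tfrac{8}{15}x_2^{3} - \tfrac{117}{10}x_2^{2} - \tfrac{509}{60}x_2 + \tfrac{5}{4}.
  leading term x_1: subtract (-\tfrac{4}{15})·h_4 from \tfrac{1}{2}x_1 + \tfrac{8}{15}x_2^{3} - \tfrac{117}{10}x_2^{2} - \tfrac{509}{60}x_2 + \tfrac{5}{4} → \tfrac{8}{15}x_2^{3} - \tfrac{343}{30}x_2^{2} - \tfrac{43}{3}x_2 - \tfrac{71}{30}
  leading term x_2^{3}: no divisor's leading term divides it; move \tfrac{8}{15}x_2^{3} to the remainder.
  leading term x_2^{2}: no divisor's leading term divides it; move -\tfrac{343}{30}x_2^{2} to the remainder.
  leading term x_2: no divisor's leading term divides it; move -\tfrac{43}{3}x_2 to the remainder.
  leading term 1: no divisor's leading term divides it; move -\tfrac{71}{30} to the remainder.
  remainder \tfrac{8}{15}x_2^{3} - \tfrac{343}{30}x_2^{2} - \tfrac{43}{3}x_2 - \tfrac{71}{30} ≠ 0; add h_5 = \tfrac{8}{15}x_2^{3} - \tfrac{343}{30}x_2^{2} - \tfrac{43}{3}x_2 - \tfrac{71}{30} to the basis.

The other S-polynomials (S(f_2,h_3), S(f_1,h_4), S(f_2,h_4), S(f_1,h_5), S(f_2,h_5), S(h_3,h_5), S(h_4,h_5)) all reduce to 0 modulo the current basis, so we have a Gröbner basis.
Inter-reduce: drop elements whose leading term is divisible by another's, tail-reduce, and make monic.
Reduced Gröbner basis: {x_1 - \tfrac{8}{15}x_2^{2} + \tfrac{117}{10}x_2 + \tfrac{217}{30}, x_2^{3} - \tfrac{343}{16}x_2^{2} - \tfrac{215}{8}x_2 - \tfrac{71}{16}}.

Since the basis is lex-ordered, x_2^{3} - \tfrac{343}{16}x_2^{2} - \tfrac{215}{8}x_2 - \tfrac{71}{16} is univariate in x_2. Its roots are {-1, 359/32 - 15*sqrt(593)/32, 359/32 + 15*sqrt(593)/32}. Back-substituting each root into the other basis elements fixes the other coordinates.
  x_2 = -1: the earlier basis element becomes x_1 - 5 = 0, giving x_1 = 5 — point (5, -1).
  x_2 = 359/32 - 15*sqrt(593)/32: the earlier basis element becomes x_1 + 15/8 + sqrt(593)/8 = 0, giving x_1 = -sqrt(593)/8 - 15/8 — point (-sqrt(593)/8 - 15/8, 359/32 - 15*sqrt(593)/32).
  x_2 = 359/32 + 15*sqrt(593)/32: the earlier basis element becomes x_1 - sqrt(593)/8 + 15/8 = 0, giving x_1 = -15/8 + sqrt(593)/8 — point (-15/8 + sqrt(593)/8, 359/32 + 15*sqrt(593)/32).
Substituting each solution back into the original system confirms all equations vanish.

{(5, -1), (-sqrt(593)/8 - 15/8, 359/32 - 15*sqrt(593)/32), (-15/8 + sqrt(593)/8, 359/32 + 15*sqrt(593)/32)}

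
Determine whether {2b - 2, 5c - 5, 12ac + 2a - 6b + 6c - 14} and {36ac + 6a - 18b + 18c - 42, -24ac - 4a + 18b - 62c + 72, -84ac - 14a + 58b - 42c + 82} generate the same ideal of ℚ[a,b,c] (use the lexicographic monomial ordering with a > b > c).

Yes, the ideals are equal.

Since reduced Gröbner bases are canonical representatives of ideals under a given ordering, it suffices to compute and compare them.
Buchberger on the first generating set:
f_1 = 2b - 2, LT = b.
f_2 = 5c - 5, LT = c.
f_3 = 12ac + 2a - 6b + 6c - 14, LT = ac.

S(f_2,f_3): lcm = ac. S = -7/6a + ½b - ½c + 7/6.
  reduce S modulo (f_1, f_2, f_3):
  remainder -7/6a + 7/6 ≠ 0; add g_4 = -7/6a + 7/6 to the basis.

The other S-polynomials (S(f_1,f_2), S(f_1,f_3), S(f_1,g_4), S(f_2,g_4), S(f_3,g_4)) all reduce to 0 modulo the current basis, so we have a Gröbner basis.
Inter-reduce: drop elements whose leading term is divisible by another's, tail-reduce, and make monic.
Reduced Gröbner basis: {a - 1, b - 1, c - 1}.

Buchberger on the second generating set:
h_1 = 36ac + 6a - 18b + 18c - 42, LT = ac.
h_2 = -24ac - 4a + 18b - 62c + 72, LT = ac.
h_3 = -84ac - 14a + 58b - 42c + 82, LT = ac.

S(h_1,h_2): lcm = ac. S = ¼b - 25/12c + 11/6.
  reduce S modulo (h_1, h_2, h_3):
  remainder ¼b - 25/12c + 11/6 ≠ 0; add k_4 = ¼b - 25/12c + 11/6 to the basis.

S(h_1,h_3): lcm = ac. S = 4/21b - 4/21.
  reduce S modulo (h_1, h_2, h_3, k_4):
  remainder 100/63c - 100/63 ≠ 0; add k_5 = 100/63c - 100/63 to the basis.

S(h_1,k_5): lcm = ac. S = 7/6a - ½b + ½c - 7/6.
  reduce S modulo (h_1, h_2, h_3, k_4, k_5):
  remainder 7/6a - 7/6 ≠ 0; add k_6 = 7/6a - 7/6 to the basis.

The other S-polynomials (S(h_2,h_3), S(h_1,k_4), S(h_2,k_4), S(h_3,k_4), S(h_2,k_5), S(h_3,k_5), S(k_4,k_5), S(h_1,k_6), S(h_2,k_6), S(h_3,k_6), S(k_4,k_6), S(k_5,k_6)) all reduce to 0 modulo the current basis, so we have a Gröbner basis.
Inter-reduce: drop elements whose leading term is divisible by another's, tail-reduce, and make monic.
Reduced Gröbner basis: {a - 1, b - 1, c - 1}.

Same reduced basis, so the two generating sets span the same ideal.
The same test decides containment: I ⊆ J iff every generator of I reduces to 0 modulo a Gröbner basis of J.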